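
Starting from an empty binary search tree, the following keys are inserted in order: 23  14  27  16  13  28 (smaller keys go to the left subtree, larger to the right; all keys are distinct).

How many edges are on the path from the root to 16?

Resulting structure (node: left, right):
  23: L=14, R=27
  14: L=13, R=16
  27: L=–, R=28
  16: L=–, R=–
  13: L=–, R=–
  28: L=–, R=–

Path to 16: 23 → 14 → 16, which is 2 edges.

2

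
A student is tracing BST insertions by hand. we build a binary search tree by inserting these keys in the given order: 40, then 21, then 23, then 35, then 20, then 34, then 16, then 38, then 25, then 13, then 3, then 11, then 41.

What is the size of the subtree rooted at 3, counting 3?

2

Insert 40: tree is empty, so 40 becomes the root.
Insert 21: 21 < 40 → go left. Place as left child of 40.
Insert 23: 23 < 40 → go left; 23 > 21 → go right. Place as right child of 21.
Insert 35: 35 < 40 → go left; 35 > 21 → go right; 35 > 23 → go right. Place as right child of 23.
Insert 20: 20 < 40 → go left; 20 < 21 → go left. Place as left child of 21.
Insert 34: 34 < 40 → go left; 34 > 21 → go right; 34 > 23 → go right; 34 < 35 → go left. Place as left child of 35.
Insert 16: 16 < 40 → go left; 16 < 21 → go left; 16 < 20 → go left. Place as left child of 20.
Insert 38: 38 < 40 → go left; 38 > 21 → go right; 38 > 23 → go right; 38 > 35 → go right. Place as right child of 35.
Insert 25: 25 < 40 → go left; 25 > 21 → go right; 25 > 23 → go right; 25 < 35 → go left; 25 < 34 → go left. Place as left child of 34.
Insert 13: 13 < 40 → go left; 13 < 21 → go left; 13 < 20 → go left; 13 < 16 → go left. Place as left child of 16.
Insert 3: 3 < 40 → go left; 3 < 21 → go left; 3 < 20 → go left; 3 < 16 → go left; 3 < 13 → go left. Place as left child of 13.
Insert 11: 11 < 40 → go left; 11 < 21 → go left; 11 < 20 → go left; 11 < 16 → go left; 11 < 13 → go left; 11 > 3 → go right. Place as right child of 3.
Insert 41: 41 > 40 → go right. Place as right child of 40.

Subtree rooted at 3 contains: 3, 11 — 2 nodes.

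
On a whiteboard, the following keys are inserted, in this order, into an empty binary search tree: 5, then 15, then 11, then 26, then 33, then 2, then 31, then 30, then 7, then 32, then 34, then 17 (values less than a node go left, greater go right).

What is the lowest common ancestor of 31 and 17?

26

5: root
15: right child of 5 (depth 1)
11: left child of 15 (depth 2)
26: right child of 15 (depth 2)
33: right child of 26 (depth 3)
2: left child of 5 (depth 1)
31: left child of 33 (depth 4)
30: left child of 31 (depth 5)
7: left child of 11 (depth 3)
32: right child of 31 (depth 5)
34: right child of 33 (depth 4)
17: left child of 26 (depth 3)

Path to 31: 5 → 15 → 26 → 33 → 31
Path to 17: 5 → 15 → 26 → 17
The paths share a prefix ending at 26, then split left and right.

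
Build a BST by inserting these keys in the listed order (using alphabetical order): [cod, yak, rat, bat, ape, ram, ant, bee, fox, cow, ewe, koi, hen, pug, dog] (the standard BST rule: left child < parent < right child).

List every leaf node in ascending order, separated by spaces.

Insert cod: tree is empty, so cod becomes the root.
Insert yak: yak > cod → go right. Place as right child of cod.
Insert rat: rat > cod → go right; rat < yak → go left. Place as left child of yak.
Insert bat: bat < cod → go left. Place as left child of cod.
Insert ape: ape < cod → go left; ape < bat → go left. Place as left child of bat.
Insert ram: ram > cod → go right; ram < yak → go left; ram < rat → go left. Place as left child of rat.
Insert ant: ant < cod → go left; ant < bat → go left; ant < ape → go left. Place as left child of ape.
Insert bee: bee < cod → go left; bee > bat → go right. Place as right child of bat.
Insert fox: fox > cod → go right; fox < yak → go left; fox < rat → go left; fox < ram → go left. Place as left child of ram.
Insert cow: cow > cod → go right; cow < yak → go left; cow < rat → go left; cow < ram → go left; cow < fox → go left. Place as left child of fox.
Insert ewe: ewe > cod → go right; ewe < yak → go left; ewe < rat → go left; ewe < ram → go left; ewe < fox → go left; ewe > cow → go right. Place as right child of cow.
Insert koi: koi > cod → go right; koi < yak → go left; koi < rat → go left; koi < ram → go left; koi > fox → go right. Place as right child of fox.
Insert hen: hen > cod → go right; hen < yak → go left; hen < rat → go left; hen < ram → go left; hen > fox → go right; hen < koi → go left. Place as left child of koi.
Insert pug: pug > cod → go right; pug < yak → go left; pug < rat → go left; pug < ram → go left; pug > fox → go right; pug > koi → go right. Place as right child of koi.
Insert dog: dog > cod → go right; dog < yak → go left; dog < rat → go left; dog < ram → go left; dog < fox → go left; dog > cow → go right; dog < ewe → go left. Place as left child of ewe.

ant bee dog hen pug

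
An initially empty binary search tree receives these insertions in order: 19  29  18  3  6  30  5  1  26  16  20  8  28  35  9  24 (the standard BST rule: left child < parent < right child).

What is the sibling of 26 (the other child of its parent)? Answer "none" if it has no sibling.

Insert 19: tree is empty, so 19 becomes the root.
Insert 29: 29 > 19 → go right. Place as right child of 19.
Insert 18: 18 < 19 → go left. Place as left child of 19.
Insert 3: 3 < 19 → go left; 3 < 18 → go left. Place as left child of 18.
Insert 6: 6 < 19 → go left; 6 < 18 → go left; 6 > 3 → go right. Place as right child of 3.
Insert 30: 30 > 19 → go right; 30 > 29 → go right. Place as right child of 29.
Insert 5: 5 < 19 → go left; 5 < 18 → go left; 5 > 3 → go right; 5 < 6 → go left. Place as left child of 6.
Insert 1: 1 < 19 → go left; 1 < 18 → go left; 1 < 3 → go left. Place as left child of 3.
Insert 26: 26 > 19 → go right; 26 < 29 → go left. Place as left child of 29.
Insert 16: 16 < 19 → go left; 16 < 18 → go left; 16 > 3 → go right; 16 > 6 → go right. Place as right child of 6.
Insert 20: 20 > 19 → go right; 20 < 29 → go left; 20 < 26 → go left. Place as left child of 26.
Insert 8: 8 < 19 → go left; 8 < 18 → go left; 8 > 3 → go right; 8 > 6 → go right; 8 < 16 → go left. Place as left child of 16.
Insert 28: 28 > 19 → go right; 28 < 29 → go left; 28 > 26 → go right. Place as right child of 26.
Insert 35: 35 > 19 → go right; 35 > 29 → go right; 35 > 30 → go right. Place as right child of 30.
Insert 9: 9 < 19 → go left; 9 < 18 → go left; 9 > 3 → go right; 9 > 6 → go right; 9 < 16 → go left; 9 > 8 → go right. Place as right child of 8.
Insert 24: 24 > 19 → go right; 24 < 29 → go left; 24 < 26 → go left; 24 > 20 → go right. Place as right child of 20.

26's parent is 29; the other child of 29 is 30.

30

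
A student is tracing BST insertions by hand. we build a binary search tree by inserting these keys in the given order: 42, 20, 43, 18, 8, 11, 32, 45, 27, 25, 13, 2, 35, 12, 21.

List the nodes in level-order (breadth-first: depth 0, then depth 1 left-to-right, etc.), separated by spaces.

42 20 43 18 32 45 8 27 35 2 11 25 13 21 12

Resulting structure (node: left, right):
  42: L=20, R=43
  20: L=18, R=32
  43: L=–, R=45
  18: L=8, R=–
  8: L=2, R=11
  11: L=–, R=13
  32: L=27, R=35
  45: L=–, R=–
  27: L=25, R=–
  25: L=21, R=–
  13: L=12, R=–
  2: L=–, R=–
  35: L=–, R=–
  12: L=–, R=–
  21: L=–, R=–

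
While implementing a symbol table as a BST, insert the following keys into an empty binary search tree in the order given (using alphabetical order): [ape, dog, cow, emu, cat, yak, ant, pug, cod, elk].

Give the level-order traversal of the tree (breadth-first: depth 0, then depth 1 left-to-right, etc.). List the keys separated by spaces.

ape ant dog cow emu cat elk yak cod pug

Resulting structure (node: left, right):
  ape: L=ant, R=dog
  dog: L=cow, R=emu
  cow: L=cat, R=–
  emu: L=elk, R=yak
  cat: L=–, R=cod
  yak: L=pug, R=–
  ant: L=–, R=–
  pug: L=–, R=–
  cod: L=–, R=–
  elk: L=–, R=–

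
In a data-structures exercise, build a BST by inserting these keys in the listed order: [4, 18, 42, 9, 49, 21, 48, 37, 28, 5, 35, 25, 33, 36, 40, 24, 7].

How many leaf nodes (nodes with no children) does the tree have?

6

4: root
18: right child of 4 (depth 1)
42: right child of 18 (depth 2)
9: left child of 18 (depth 2)
49: right child of 42 (depth 3)
21: left child of 42 (depth 3)
48: left child of 49 (depth 4)
37: right child of 21 (depth 4)
28: left child of 37 (depth 5)
5: left child of 9 (depth 3)
35: right child of 28 (depth 6)
25: left child of 28 (depth 6)
33: left child of 35 (depth 7)
36: right child of 35 (depth 7)
40: right child of 37 (depth 5)
24: left child of 25 (depth 7)
7: right child of 5 (depth 4)

Leaves: 7, 24, 33, 36, 40, 48 — 6 in total.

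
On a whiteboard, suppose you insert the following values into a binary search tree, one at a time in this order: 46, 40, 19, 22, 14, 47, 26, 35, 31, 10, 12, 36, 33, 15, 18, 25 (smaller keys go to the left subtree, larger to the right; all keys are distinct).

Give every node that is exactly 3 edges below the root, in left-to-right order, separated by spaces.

Insert 46: tree is empty, so 46 becomes the root.
Insert 40: 40 < 46 → go left. Place as left child of 46.
Insert 19: 19 < 46 → go left; 19 < 40 → go left. Place as left child of 40.
Insert 22: 22 < 46 → go left; 22 < 40 → go left; 22 > 19 → go right. Place as right child of 19.
Insert 14: 14 < 46 → go left; 14 < 40 → go left; 14 < 19 → go left. Place as left child of 19.
Insert 47: 47 > 46 → go right. Place as right child of 46.
Insert 26: 26 < 46 → go left; 26 < 40 → go left; 26 > 19 → go right; 26 > 22 → go right. Place as right child of 22.
Insert 35: 35 < 46 → go left; 35 < 40 → go left; 35 > 19 → go right; 35 > 22 → go right; 35 > 26 → go right. Place as right child of 26.
Insert 31: 31 < 46 → go left; 31 < 40 → go left; 31 > 19 → go right; 31 > 22 → go right; 31 > 26 → go right; 31 < 35 → go left. Place as left child of 35.
Insert 10: 10 < 46 → go left; 10 < 40 → go left; 10 < 19 → go left; 10 < 14 → go left. Place as left child of 14.
Insert 12: 12 < 46 → go left; 12 < 40 → go left; 12 < 19 → go left; 12 < 14 → go left; 12 > 10 → go right. Place as right child of 10.
Insert 36: 36 < 46 → go left; 36 < 40 → go left; 36 > 19 → go right; 36 > 22 → go right; 36 > 26 → go right; 36 > 35 → go right. Place as right child of 35.
Insert 33: 33 < 46 → go left; 33 < 40 → go left; 33 > 19 → go right; 33 > 22 → go right; 33 > 26 → go right; 33 < 35 → go left; 33 > 31 → go right. Place as right child of 31.
Insert 15: 15 < 46 → go left; 15 < 40 → go left; 15 < 19 → go left; 15 > 14 → go right. Place as right child of 14.
Insert 18: 18 < 46 → go left; 18 < 40 → go left; 18 < 19 → go left; 18 > 14 → go right; 18 > 15 → go right. Place as right child of 15.
Insert 25: 25 < 46 → go left; 25 < 40 → go left; 25 > 19 → go right; 25 > 22 → go right; 25 < 26 → go left. Place as left child of 26.

14 22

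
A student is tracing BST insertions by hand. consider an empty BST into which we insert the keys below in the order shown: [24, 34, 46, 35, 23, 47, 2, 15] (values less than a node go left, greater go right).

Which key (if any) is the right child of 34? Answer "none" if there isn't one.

Insert 24: tree is empty, so 24 becomes the root.
Insert 34: 34 > 24 → go right. Place as right child of 24.
Insert 46: 46 > 24 → go right; 46 > 34 → go right. Place as right child of 34.
Insert 35: 35 > 24 → go right; 35 > 34 → go right; 35 < 46 → go left. Place as left child of 46.
Insert 23: 23 < 24 → go left. Place as left child of 24.
Insert 47: 47 > 24 → go right; 47 > 34 → go right; 47 > 46 → go right. Place as right child of 46.
Insert 2: 2 < 24 → go left; 2 < 23 → go left. Place as left child of 23.
Insert 15: 15 < 24 → go left; 15 < 23 → go left; 15 > 2 → go right. Place as right child of 2.

46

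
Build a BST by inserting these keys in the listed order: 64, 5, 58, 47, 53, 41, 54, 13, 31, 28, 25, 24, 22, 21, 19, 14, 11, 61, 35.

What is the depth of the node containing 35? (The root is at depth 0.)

Insert 64: tree is empty, so 64 becomes the root.
Insert 5: 5 < 64 → go left. Place as left child of 64.
Insert 58: 58 < 64 → go left; 58 > 5 → go right. Place as right child of 5.
Insert 47: 47 < 64 → go left; 47 > 5 → go right; 47 < 58 → go left. Place as left child of 58.
Insert 53: 53 < 64 → go left; 53 > 5 → go right; 53 < 58 → go left; 53 > 47 → go right. Place as right child of 47.
Insert 41: 41 < 64 → go left; 41 > 5 → go right; 41 < 58 → go left; 41 < 47 → go left. Place as left child of 47.
Insert 54: 54 < 64 → go left; 54 > 5 → go right; 54 < 58 → go left; 54 > 47 → go right; 54 > 53 → go right. Place as right child of 53.
Insert 13: 13 < 64 → go left; 13 > 5 → go right; 13 < 58 → go left; 13 < 47 → go left; 13 < 41 → go left. Place as left child of 41.
Insert 31: 31 < 64 → go left; 31 > 5 → go right; 31 < 58 → go left; 31 < 47 → go left; 31 < 41 → go left; 31 > 13 → go right. Place as right child of 13.
Insert 28: 28 < 64 → go left; 28 > 5 → go right; 28 < 58 → go left; 28 < 47 → go left; 28 < 41 → go left; 28 > 13 → go right; 28 < 31 → go left. Place as left child of 31.
Insert 25: 25 < 64 → go left; 25 > 5 → go right; 25 < 58 → go left; 25 < 47 → go left; 25 < 41 → go left; 25 > 13 → go right; 25 < 31 → go left; 25 < 28 → go left. Place as left child of 28.
Insert 24: 24 < 64 → go left; 24 > 5 → go right; 24 < 58 → go left; 24 < 47 → go left; 24 < 41 → go left; 24 > 13 → go right; 24 < 31 → go left; 24 < 28 → go left; 24 < 25 → go left. Place as left child of 25.
Insert 22: 22 < 64 → go left; 22 > 5 → go right; 22 < 58 → go left; 22 < 47 → go left; 22 < 41 → go left; 22 > 13 → go right; 22 < 31 → go left; 22 < 28 → go left; 22 < 25 → go left; 22 < 24 → go left. Place as left child of 24.
Insert 21: 21 < 64 → go left; 21 > 5 → go right; 21 < 58 → go left; 21 < 47 → go left; 21 < 41 → go left; 21 > 13 → go right; 21 < 31 → go left; 21 < 28 → go left; 21 < 25 → go left; 21 < 24 → go left; 21 < 22 → go left. Place as left child of 22.
Insert 19: 19 < 64 → go left; 19 > 5 → go right; 19 < 58 → go left; 19 < 47 → go left; 19 < 41 → go left; 19 > 13 → go right; 19 < 31 → go left; 19 < 28 → go left; 19 < 25 → go left; 19 < 24 → go left; 19 < 22 → go left; 19 < 21 → go left. Place as left child of 21.
Insert 14: 14 < 64 → go left; 14 > 5 → go right; 14 < 58 → go left; 14 < 47 → go left; 14 < 41 → go left; 14 > 13 → go right; 14 < 31 → go left; 14 < 28 → go left; 14 < 25 → go left; 14 < 24 → go left; 14 < 22 → go left; 14 < 21 → go left; 14 < 19 → go left. Place as left child of 19.
Insert 11: 11 < 64 → go left; 11 > 5 → go right; 11 < 58 → go left; 11 < 47 → go left; 11 < 41 → go left; 11 < 13 → go left. Place as left child of 13.
Insert 61: 61 < 64 → go left; 61 > 5 → go right; 61 > 58 → go right. Place as right child of 58.
Insert 35: 35 < 64 → go left; 35 > 5 → go right; 35 < 58 → go left; 35 < 47 → go left; 35 < 41 → go left; 35 > 13 → go right; 35 > 31 → go right. Place as right child of 31.

Path to 35: 64 → 5 → 58 → 47 → 41 → 13 → 31 → 35, which is 7 edges.

7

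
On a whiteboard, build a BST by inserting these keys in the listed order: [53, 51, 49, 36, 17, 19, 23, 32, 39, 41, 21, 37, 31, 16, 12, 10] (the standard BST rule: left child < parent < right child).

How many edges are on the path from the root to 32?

7

53: root
51: left child of 53 (depth 1)
49: left child of 51 (depth 2)
36: left child of 49 (depth 3)
17: left child of 36 (depth 4)
19: right child of 17 (depth 5)
23: right child of 19 (depth 6)
32: right child of 23 (depth 7)
39: right child of 36 (depth 4)
41: right child of 39 (depth 5)
21: left child of 23 (depth 7)
37: left child of 39 (depth 5)
31: left child of 32 (depth 8)
16: left child of 17 (depth 5)
12: left child of 16 (depth 6)
10: left child of 12 (depth 7)

Path to 32: 53 → 51 → 49 → 36 → 17 → 19 → 23 → 32, which is 7 edges.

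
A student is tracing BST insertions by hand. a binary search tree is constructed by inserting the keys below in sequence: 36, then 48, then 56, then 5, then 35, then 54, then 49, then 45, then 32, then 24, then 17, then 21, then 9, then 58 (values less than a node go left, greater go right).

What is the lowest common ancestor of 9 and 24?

24

Resulting structure (node: left, right):
  36: L=5, R=48
  48: L=45, R=56
  56: L=54, R=58
  5: L=–, R=35
  35: L=32, R=–
  54: L=49, R=–
  49: L=–, R=–
  45: L=–, R=–
  32: L=24, R=–
  24: L=17, R=–
  17: L=9, R=21
  21: L=–, R=–
  9: L=–, R=–
  58: L=–, R=–

Path to 9: 36 → 5 → 35 → 32 → 24 → 17 → 9
Path to 24: 36 → 5 → 35 → 32 → 24
24 lies on both paths and is an ancestor of the other node.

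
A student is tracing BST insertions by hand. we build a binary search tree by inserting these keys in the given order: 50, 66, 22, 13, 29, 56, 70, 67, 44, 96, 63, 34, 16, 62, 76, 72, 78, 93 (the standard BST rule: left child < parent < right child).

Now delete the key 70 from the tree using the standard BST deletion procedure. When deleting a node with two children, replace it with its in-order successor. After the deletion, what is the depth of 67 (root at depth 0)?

3

Resulting structure (node: left, right):
  50: L=22, R=66
  66: L=56, R=70
  22: L=13, R=29
  13: L=–, R=16
  29: L=–, R=44
  56: L=–, R=63
  70: L=67, R=96
  67: L=–, R=–
  44: L=34, R=–
  96: L=76, R=–
  63: L=62, R=–
  34: L=–, R=–
  16: L=–, R=–
  62: L=–, R=–
  76: L=72, R=78
  72: L=–, R=–
  78: L=–, R=93
  93: L=–, R=–

Delete 70 (two children — replace with in-order successor).
After deletion, path to 67: 50 → 66 → 72 → 67.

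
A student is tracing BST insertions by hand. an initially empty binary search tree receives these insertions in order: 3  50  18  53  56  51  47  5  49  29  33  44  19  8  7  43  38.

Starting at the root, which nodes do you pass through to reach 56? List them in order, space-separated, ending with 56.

Resulting structure (node: left, right):
  3: L=–, R=50
  50: L=18, R=53
  18: L=5, R=47
  53: L=51, R=56
  56: L=–, R=–
  51: L=–, R=–
  47: L=29, R=49
  5: L=–, R=8
  49: L=–, R=–
  29: L=19, R=33
  33: L=–, R=44
  44: L=43, R=–
  19: L=–, R=–
  8: L=7, R=–
  7: L=–, R=–
  43: L=38, R=–
  38: L=–, R=–

3 50 53 56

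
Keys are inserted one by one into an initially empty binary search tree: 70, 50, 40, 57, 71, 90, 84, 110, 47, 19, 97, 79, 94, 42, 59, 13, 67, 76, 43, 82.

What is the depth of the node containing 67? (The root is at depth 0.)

Resulting structure (node: left, right):
  70: L=50, R=71
  50: L=40, R=57
  40: L=19, R=47
  57: L=–, R=59
  71: L=–, R=90
  90: L=84, R=110
  84: L=79, R=–
  110: L=97, R=–
  47: L=42, R=–
  19: L=13, R=–
  97: L=94, R=–
  79: L=76, R=82
  94: L=–, R=–
  42: L=–, R=43
  59: L=–, R=67
  13: L=–, R=–
  67: L=–, R=–
  76: L=–, R=–
  43: L=–, R=–
  82: L=–, R=–

Path to 67: 70 → 50 → 57 → 59 → 67, which is 4 edges.

4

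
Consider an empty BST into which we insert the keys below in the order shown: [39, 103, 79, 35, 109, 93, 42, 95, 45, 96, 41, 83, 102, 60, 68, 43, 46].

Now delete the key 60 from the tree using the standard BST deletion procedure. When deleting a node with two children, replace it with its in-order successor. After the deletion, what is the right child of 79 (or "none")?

93

39: root
103: right child of 39 (depth 1)
79: left child of 103 (depth 2)
35: left child of 39 (depth 1)
109: right child of 103 (depth 2)
93: right child of 79 (depth 3)
42: left child of 79 (depth 3)
95: right child of 93 (depth 4)
45: right child of 42 (depth 4)
96: right child of 95 (depth 5)
41: left child of 42 (depth 4)
83: left child of 93 (depth 4)
102: right child of 96 (depth 6)
60: right child of 45 (depth 5)
68: right child of 60 (depth 6)
43: left child of 45 (depth 5)
46: left child of 60 (depth 6)

Delete 60 (two children — replace with in-order successor).
After deletion, 79's right child: 93.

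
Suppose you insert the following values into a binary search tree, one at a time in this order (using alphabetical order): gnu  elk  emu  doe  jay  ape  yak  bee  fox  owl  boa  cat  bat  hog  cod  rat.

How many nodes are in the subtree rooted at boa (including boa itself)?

3

gnu: root
elk: left child of gnu (depth 1)
emu: right child of elk (depth 2)
doe: left child of elk (depth 2)
jay: right child of gnu (depth 1)
ape: left child of doe (depth 3)
yak: right child of jay (depth 2)
bee: right child of ape (depth 4)
fox: right child of emu (depth 3)
owl: left child of yak (depth 3)
boa: right child of bee (depth 5)
cat: right child of boa (depth 6)
bat: left child of bee (depth 5)
hog: left child of jay (depth 2)
cod: right child of cat (depth 7)
rat: right child of owl (depth 4)

Subtree rooted at boa contains: boa, cat, cod — 3 nodes.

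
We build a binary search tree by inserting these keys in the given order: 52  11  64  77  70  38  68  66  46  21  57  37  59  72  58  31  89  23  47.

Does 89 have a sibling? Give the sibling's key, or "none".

Insert 52: tree is empty, so 52 becomes the root.
Insert 11: 11 < 52 → go left. Place as left child of 52.
Insert 64: 64 > 52 → go right. Place as right child of 52.
Insert 77: 77 > 52 → go right; 77 > 64 → go right. Place as right child of 64.
Insert 70: 70 > 52 → go right; 70 > 64 → go right; 70 < 77 → go left. Place as left child of 77.
Insert 38: 38 < 52 → go left; 38 > 11 → go right. Place as right child of 11.
Insert 68: 68 > 52 → go right; 68 > 64 → go right; 68 < 77 → go left; 68 < 70 → go left. Place as left child of 70.
Insert 66: 66 > 52 → go right; 66 > 64 → go right; 66 < 77 → go left; 66 < 70 → go left; 66 < 68 → go left. Place as left child of 68.
Insert 46: 46 < 52 → go left; 46 > 11 → go right; 46 > 38 → go right. Place as right child of 38.
Insert 21: 21 < 52 → go left; 21 > 11 → go right; 21 < 38 → go left. Place as left child of 38.
Insert 57: 57 > 52 → go right; 57 < 64 → go left. Place as left child of 64.
Insert 37: 37 < 52 → go left; 37 > 11 → go right; 37 < 38 → go left; 37 > 21 → go right. Place as right child of 21.
Insert 59: 59 > 52 → go right; 59 < 64 → go left; 59 > 57 → go right. Place as right child of 57.
Insert 72: 72 > 52 → go right; 72 > 64 → go right; 72 < 77 → go left; 72 > 70 → go right. Place as right child of 70.
Insert 58: 58 > 52 → go right; 58 < 64 → go left; 58 > 57 → go right; 58 < 59 → go left. Place as left child of 59.
Insert 31: 31 < 52 → go left; 31 > 11 → go right; 31 < 38 → go left; 31 > 21 → go right; 31 < 37 → go left. Place as left child of 37.
Insert 89: 89 > 52 → go right; 89 > 64 → go right; 89 > 77 → go right. Place as right child of 77.
Insert 23: 23 < 52 → go left; 23 > 11 → go right; 23 < 38 → go left; 23 > 21 → go right; 23 < 37 → go left; 23 < 31 → go left. Place as left child of 31.
Insert 47: 47 < 52 → go left; 47 > 11 → go right; 47 > 38 → go right; 47 > 46 → go right. Place as right child of 46.

89's parent is 77; the other child of 77 is 70.

70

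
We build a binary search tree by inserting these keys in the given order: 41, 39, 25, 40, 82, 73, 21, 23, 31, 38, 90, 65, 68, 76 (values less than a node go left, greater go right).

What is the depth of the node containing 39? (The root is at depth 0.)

1

41: root
39: left child of 41 (depth 1)
25: left child of 39 (depth 2)
40: right child of 39 (depth 2)
82: right child of 41 (depth 1)
73: left child of 82 (depth 2)
21: left child of 25 (depth 3)
23: right child of 21 (depth 4)
31: right child of 25 (depth 3)
38: right child of 31 (depth 4)
90: right child of 82 (depth 2)
65: left child of 73 (depth 3)
68: right child of 65 (depth 4)
76: right child of 73 (depth 3)

Path to 39: 41 → 39, which is 1 edge.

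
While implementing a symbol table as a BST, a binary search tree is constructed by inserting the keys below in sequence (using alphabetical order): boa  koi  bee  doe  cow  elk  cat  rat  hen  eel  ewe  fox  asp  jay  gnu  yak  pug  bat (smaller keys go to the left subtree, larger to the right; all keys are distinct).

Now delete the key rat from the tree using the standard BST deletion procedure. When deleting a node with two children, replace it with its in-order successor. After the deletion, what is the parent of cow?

doe

boa: root
koi: right child of boa (depth 1)
bee: left child of boa (depth 1)
doe: left child of koi (depth 2)
cow: left child of doe (depth 3)
elk: right child of doe (depth 3)
cat: left child of cow (depth 4)
rat: right child of koi (depth 2)
hen: right child of elk (depth 4)
eel: left child of elk (depth 4)
ewe: left child of hen (depth 5)
fox: right child of ewe (depth 6)
asp: left child of bee (depth 2)
jay: right child of hen (depth 5)
gnu: right child of fox (depth 7)
yak: right child of rat (depth 3)
pug: left child of rat (depth 3)
bat: right child of asp (depth 3)

Delete rat (two children — replace with in-order successor).
After deletion, cow's parent is doe.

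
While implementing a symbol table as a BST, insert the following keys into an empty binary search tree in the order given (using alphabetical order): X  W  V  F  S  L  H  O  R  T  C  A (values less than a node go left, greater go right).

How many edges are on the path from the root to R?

Insert X: tree is empty, so X becomes the root.
Insert W: W < X → go left. Place as left child of X.
Insert V: V < X → go left; V < W → go left. Place as left child of W.
Insert F: F < X → go left; F < W → go left; F < V → go left. Place as left child of V.
Insert S: S < X → go left; S < W → go left; S < V → go left; S > F → go right. Place as right child of F.
Insert L: L < X → go left; L < W → go left; L < V → go left; L > F → go right; L < S → go left. Place as left child of S.
Insert H: H < X → go left; H < W → go left; H < V → go left; H > F → go right; H < S → go left; H < L → go left. Place as left child of L.
Insert O: O < X → go left; O < W → go left; O < V → go left; O > F → go right; O < S → go left; O > L → go right. Place as right child of L.
Insert R: R < X → go left; R < W → go left; R < V → go left; R > F → go right; R < S → go left; R > L → go right; R > O → go right. Place as right child of O.
Insert T: T < X → go left; T < W → go left; T < V → go left; T > F → go right; T > S → go right. Place as right child of S.
Insert C: C < X → go left; C < W → go left; C < V → go left; C < F → go left. Place as left child of F.
Insert A: A < X → go left; A < W → go left; A < V → go left; A < F → go left; A < C → go left. Place as left child of C.

Path to R: X → W → V → F → S → L → O → R, which is 7 edges.

7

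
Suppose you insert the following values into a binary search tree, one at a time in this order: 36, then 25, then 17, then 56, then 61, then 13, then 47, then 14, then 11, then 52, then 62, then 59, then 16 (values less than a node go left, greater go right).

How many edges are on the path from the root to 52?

Insert 36: tree is empty, so 36 becomes the root.
Insert 25: 25 < 36 → go left. Place as left child of 36.
Insert 17: 17 < 36 → go left; 17 < 25 → go left. Place as left child of 25.
Insert 56: 56 > 36 → go right. Place as right child of 36.
Insert 61: 61 > 36 → go right; 61 > 56 → go right. Place as right child of 56.
Insert 13: 13 < 36 → go left; 13 < 25 → go left; 13 < 17 → go left. Place as left child of 17.
Insert 47: 47 > 36 → go right; 47 < 56 → go left. Place as left child of 56.
Insert 14: 14 < 36 → go left; 14 < 25 → go left; 14 < 17 → go left; 14 > 13 → go right. Place as right child of 13.
Insert 11: 11 < 36 → go left; 11 < 25 → go left; 11 < 17 → go left; 11 < 13 → go left. Place as left child of 13.
Insert 52: 52 > 36 → go right; 52 < 56 → go left; 52 > 47 → go right. Place as right child of 47.
Insert 62: 62 > 36 → go right; 62 > 56 → go right; 62 > 61 → go right. Place as right child of 61.
Insert 59: 59 > 36 → go right; 59 > 56 → go right; 59 < 61 → go left. Place as left child of 61.
Insert 16: 16 < 36 → go left; 16 < 25 → go left; 16 < 17 → go left; 16 > 13 → go right; 16 > 14 → go right. Place as right child of 14.

Path to 52: 36 → 56 → 47 → 52, which is 3 edges.

3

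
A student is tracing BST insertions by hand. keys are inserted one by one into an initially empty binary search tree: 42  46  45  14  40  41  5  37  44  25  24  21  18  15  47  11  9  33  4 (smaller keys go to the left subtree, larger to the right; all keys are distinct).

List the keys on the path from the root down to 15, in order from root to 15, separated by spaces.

42 14 40 37 25 24 21 18 15

Insert 42: tree is empty, so 42 becomes the root.
Insert 46: 46 > 42 → go right. Place as right child of 42.
Insert 45: 45 > 42 → go right; 45 < 46 → go left. Place as left child of 46.
Insert 14: 14 < 42 → go left. Place as left child of 42.
Insert 40: 40 < 42 → go left; 40 > 14 → go right. Place as right child of 14.
Insert 41: 41 < 42 → go left; 41 > 14 → go right; 41 > 40 → go right. Place as right child of 40.
Insert 5: 5 < 42 → go left; 5 < 14 → go left. Place as left child of 14.
Insert 37: 37 < 42 → go left; 37 > 14 → go right; 37 < 40 → go left. Place as left child of 40.
Insert 44: 44 > 42 → go right; 44 < 46 → go left; 44 < 45 → go left. Place as left child of 45.
Insert 25: 25 < 42 → go left; 25 > 14 → go right; 25 < 40 → go left; 25 < 37 → go left. Place as left child of 37.
Insert 24: 24 < 42 → go left; 24 > 14 → go right; 24 < 40 → go left; 24 < 37 → go left; 24 < 25 → go left. Place as left child of 25.
Insert 21: 21 < 42 → go left; 21 > 14 → go right; 21 < 40 → go left; 21 < 37 → go left; 21 < 25 → go left; 21 < 24 → go left. Place as left child of 24.
Insert 18: 18 < 42 → go left; 18 > 14 → go right; 18 < 40 → go left; 18 < 37 → go left; 18 < 25 → go left; 18 < 24 → go left; 18 < 21 → go left. Place as left child of 21.
Insert 15: 15 < 42 → go left; 15 > 14 → go right; 15 < 40 → go left; 15 < 37 → go left; 15 < 25 → go left; 15 < 24 → go left; 15 < 21 → go left; 15 < 18 → go left. Place as left child of 18.
Insert 47: 47 > 42 → go right; 47 > 46 → go right. Place as right child of 46.
Insert 11: 11 < 42 → go left; 11 < 14 → go left; 11 > 5 → go right. Place as right child of 5.
Insert 9: 9 < 42 → go left; 9 < 14 → go left; 9 > 5 → go right; 9 < 11 → go left. Place as left child of 11.
Insert 33: 33 < 42 → go left; 33 > 14 → go right; 33 < 40 → go left; 33 < 37 → go left; 33 > 25 → go right. Place as right child of 25.
Insert 4: 4 < 42 → go left; 4 < 14 → go left; 4 < 5 → go left. Place as left child of 5.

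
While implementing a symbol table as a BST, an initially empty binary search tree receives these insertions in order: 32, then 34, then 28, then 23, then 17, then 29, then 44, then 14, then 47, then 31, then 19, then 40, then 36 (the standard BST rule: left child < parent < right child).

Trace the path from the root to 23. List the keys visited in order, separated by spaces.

32 28 23

Insert 32: tree is empty, so 32 becomes the root.
Insert 34: 34 > 32 → go right. Place as right child of 32.
Insert 28: 28 < 32 → go left. Place as left child of 32.
Insert 23: 23 < 32 → go left; 23 < 28 → go left. Place as left child of 28.
Insert 17: 17 < 32 → go left; 17 < 28 → go left; 17 < 23 → go left. Place as left child of 23.
Insert 29: 29 < 32 → go left; 29 > 28 → go right. Place as right child of 28.
Insert 44: 44 > 32 → go right; 44 > 34 → go right. Place as right child of 34.
Insert 14: 14 < 32 → go left; 14 < 28 → go left; 14 < 23 → go left; 14 < 17 → go left. Place as left child of 17.
Insert 47: 47 > 32 → go right; 47 > 34 → go right; 47 > 44 → go right. Place as right child of 44.
Insert 31: 31 < 32 → go left; 31 > 28 → go right; 31 > 29 → go right. Place as right child of 29.
Insert 19: 19 < 32 → go left; 19 < 28 → go left; 19 < 23 → go left; 19 > 17 → go right. Place as right child of 17.
Insert 40: 40 > 32 → go right; 40 > 34 → go right; 40 < 44 → go left. Place as left child of 44.
Insert 36: 36 > 32 → go right; 36 > 34 → go right; 36 < 44 → go left; 36 < 40 → go left. Place as left child of 40.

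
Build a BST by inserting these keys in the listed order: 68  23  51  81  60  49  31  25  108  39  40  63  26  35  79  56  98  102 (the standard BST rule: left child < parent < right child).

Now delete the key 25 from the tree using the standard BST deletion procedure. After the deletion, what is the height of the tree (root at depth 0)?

Insert 68: tree is empty, so 68 becomes the root.
Insert 23: 23 < 68 → go left. Place as left child of 68.
Insert 51: 51 < 68 → go left; 51 > 23 → go right. Place as right child of 23.
Insert 81: 81 > 68 → go right. Place as right child of 68.
Insert 60: 60 < 68 → go left; 60 > 23 → go right; 60 > 51 → go right. Place as right child of 51.
Insert 49: 49 < 68 → go left; 49 > 23 → go right; 49 < 51 → go left. Place as left child of 51.
Insert 31: 31 < 68 → go left; 31 > 23 → go right; 31 < 51 → go left; 31 < 49 → go left. Place as left child of 49.
Insert 25: 25 < 68 → go left; 25 > 23 → go right; 25 < 51 → go left; 25 < 49 → go left; 25 < 31 → go left. Place as left child of 31.
Insert 108: 108 > 68 → go right; 108 > 81 → go right. Place as right child of 81.
Insert 39: 39 < 68 → go left; 39 > 23 → go right; 39 < 51 → go left; 39 < 49 → go left; 39 > 31 → go right. Place as right child of 31.
Insert 40: 40 < 68 → go left; 40 > 23 → go right; 40 < 51 → go left; 40 < 49 → go left; 40 > 31 → go right; 40 > 39 → go right. Place as right child of 39.
Insert 63: 63 < 68 → go left; 63 > 23 → go right; 63 > 51 → go right; 63 > 60 → go right. Place as right child of 60.
Insert 26: 26 < 68 → go left; 26 > 23 → go right; 26 < 51 → go left; 26 < 49 → go left; 26 < 31 → go left; 26 > 25 → go right. Place as right child of 25.
Insert 35: 35 < 68 → go left; 35 > 23 → go right; 35 < 51 → go left; 35 < 49 → go left; 35 > 31 → go right; 35 < 39 → go left. Place as left child of 39.
Insert 79: 79 > 68 → go right; 79 < 81 → go left. Place as left child of 81.
Insert 56: 56 < 68 → go left; 56 > 23 → go right; 56 > 51 → go right; 56 < 60 → go left. Place as left child of 60.
Insert 98: 98 > 68 → go right; 98 > 81 → go right; 98 < 108 → go left. Place as left child of 108.
Insert 102: 102 > 68 → go right; 102 > 81 → go right; 102 < 108 → go left; 102 > 98 → go right. Place as right child of 98.

Delete 25 (at most one child — splice it out).
After deletion, deepest node is 40 at depth 6.

6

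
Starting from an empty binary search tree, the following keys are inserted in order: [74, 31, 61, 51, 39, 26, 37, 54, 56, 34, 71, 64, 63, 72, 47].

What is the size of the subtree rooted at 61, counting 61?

Insert 74: tree is empty, so 74 becomes the root.
Insert 31: 31 < 74 → go left. Place as left child of 74.
Insert 61: 61 < 74 → go left; 61 > 31 → go right. Place as right child of 31.
Insert 51: 51 < 74 → go left; 51 > 31 → go right; 51 < 61 → go left. Place as left child of 61.
Insert 39: 39 < 74 → go left; 39 > 31 → go right; 39 < 61 → go left; 39 < 51 → go left. Place as left child of 51.
Insert 26: 26 < 74 → go left; 26 < 31 → go left. Place as left child of 31.
Insert 37: 37 < 74 → go left; 37 > 31 → go right; 37 < 61 → go left; 37 < 51 → go left; 37 < 39 → go left. Place as left child of 39.
Insert 54: 54 < 74 → go left; 54 > 31 → go right; 54 < 61 → go left; 54 > 51 → go right. Place as right child of 51.
Insert 56: 56 < 74 → go left; 56 > 31 → go right; 56 < 61 → go left; 56 > 51 → go right; 56 > 54 → go right. Place as right child of 54.
Insert 34: 34 < 74 → go left; 34 > 31 → go right; 34 < 61 → go left; 34 < 51 → go left; 34 < 39 → go left; 34 < 37 → go left. Place as left child of 37.
Insert 71: 71 < 74 → go left; 71 > 31 → go right; 71 > 61 → go right. Place as right child of 61.
Insert 64: 64 < 74 → go left; 64 > 31 → go right; 64 > 61 → go right; 64 < 71 → go left. Place as left child of 71.
Insert 63: 63 < 74 → go left; 63 > 31 → go right; 63 > 61 → go right; 63 < 71 → go left; 63 < 64 → go left. Place as left child of 64.
Insert 72: 72 < 74 → go left; 72 > 31 → go right; 72 > 61 → go right; 72 > 71 → go right. Place as right child of 71.
Insert 47: 47 < 74 → go left; 47 > 31 → go right; 47 < 61 → go left; 47 < 51 → go left; 47 > 39 → go right. Place as right child of 39.

Subtree rooted at 61 contains: 61, 51, 39, 37, 34, 47, 54, 56, 71, 64, 63, 72 — 12 nodes.

12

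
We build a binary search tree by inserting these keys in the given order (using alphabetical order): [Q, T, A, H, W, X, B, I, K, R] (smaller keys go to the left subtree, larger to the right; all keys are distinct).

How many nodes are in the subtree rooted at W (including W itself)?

2

Insert Q: tree is empty, so Q becomes the root.
Insert T: T > Q → go right. Place as right child of Q.
Insert A: A < Q → go left. Place as left child of Q.
Insert H: H < Q → go left; H > A → go right. Place as right child of A.
Insert W: W > Q → go right; W > T → go right. Place as right child of T.
Insert X: X > Q → go right; X > T → go right; X > W → go right. Place as right child of W.
Insert B: B < Q → go left; B > A → go right; B < H → go left. Place as left child of H.
Insert I: I < Q → go left; I > A → go right; I > H → go right. Place as right child of H.
Insert K: K < Q → go left; K > A → go right; K > H → go right; K > I → go right. Place as right child of I.
Insert R: R > Q → go right; R < T → go left. Place as left child of T.

Subtree rooted at W contains: W, X — 2 nodes.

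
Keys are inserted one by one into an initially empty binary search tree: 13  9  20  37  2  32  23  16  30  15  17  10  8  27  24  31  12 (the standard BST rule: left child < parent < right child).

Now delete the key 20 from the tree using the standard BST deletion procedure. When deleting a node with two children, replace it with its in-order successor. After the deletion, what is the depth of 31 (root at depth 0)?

5

Insert 13: tree is empty, so 13 becomes the root.
Insert 9: 9 < 13 → go left. Place as left child of 13.
Insert 20: 20 > 13 → go right. Place as right child of 13.
Insert 37: 37 > 13 → go right; 37 > 20 → go right. Place as right child of 20.
Insert 2: 2 < 13 → go left; 2 < 9 → go left. Place as left child of 9.
Insert 32: 32 > 13 → go right; 32 > 20 → go right; 32 < 37 → go left. Place as left child of 37.
Insert 23: 23 > 13 → go right; 23 > 20 → go right; 23 < 37 → go left; 23 < 32 → go left. Place as left child of 32.
Insert 16: 16 > 13 → go right; 16 < 20 → go left. Place as left child of 20.
Insert 30: 30 > 13 → go right; 30 > 20 → go right; 30 < 37 → go left; 30 < 32 → go left; 30 > 23 → go right. Place as right child of 23.
Insert 15: 15 > 13 → go right; 15 < 20 → go left; 15 < 16 → go left. Place as left child of 16.
Insert 17: 17 > 13 → go right; 17 < 20 → go left; 17 > 16 → go right. Place as right child of 16.
Insert 10: 10 < 13 → go left; 10 > 9 → go right. Place as right child of 9.
Insert 8: 8 < 13 → go left; 8 < 9 → go left; 8 > 2 → go right. Place as right child of 2.
Insert 27: 27 > 13 → go right; 27 > 20 → go right; 27 < 37 → go left; 27 < 32 → go left; 27 > 23 → go right; 27 < 30 → go left. Place as left child of 30.
Insert 24: 24 > 13 → go right; 24 > 20 → go right; 24 < 37 → go left; 24 < 32 → go left; 24 > 23 → go right; 24 < 30 → go left; 24 < 27 → go left. Place as left child of 27.
Insert 31: 31 > 13 → go right; 31 > 20 → go right; 31 < 37 → go left; 31 < 32 → go left; 31 > 23 → go right; 31 > 30 → go right. Place as right child of 30.
Insert 12: 12 < 13 → go left; 12 > 9 → go right; 12 > 10 → go right. Place as right child of 10.

Delete 20 (two children — replace with in-order successor).
After deletion, path to 31: 13 → 23 → 37 → 32 → 30 → 31.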